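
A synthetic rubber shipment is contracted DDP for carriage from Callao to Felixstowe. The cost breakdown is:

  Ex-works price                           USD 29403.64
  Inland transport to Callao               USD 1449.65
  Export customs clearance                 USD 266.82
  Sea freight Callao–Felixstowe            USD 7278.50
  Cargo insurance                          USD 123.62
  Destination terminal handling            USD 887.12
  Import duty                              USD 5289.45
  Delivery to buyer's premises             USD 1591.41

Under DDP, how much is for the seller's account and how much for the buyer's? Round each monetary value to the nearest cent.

Seller: USD 46290.21; buyer: USD 0.00

DDP: the seller bears all costs including import duty.
Seller's account: goods 29403.64 + inland to port 1449.65 + export clearance 266.82 + freight 7278.50 + insurance 123.62 + destination terminal 887.12 + duty 5289.45 + delivery 1591.41 = 46290.21
Buyer's account: 0.00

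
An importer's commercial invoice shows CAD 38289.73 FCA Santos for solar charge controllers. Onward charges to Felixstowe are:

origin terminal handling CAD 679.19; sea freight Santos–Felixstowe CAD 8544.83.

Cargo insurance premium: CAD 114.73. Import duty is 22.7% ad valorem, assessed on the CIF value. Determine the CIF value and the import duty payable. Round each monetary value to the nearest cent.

CIF = FCA price + pre-shipment costs + freight + insurance
CIF = 38289.73 + 679.19 + 8544.83 + 114.73 = 47628.48
Import duty = 47628.48 × 22.7% = 10811.66

CIF value: CAD 47628.48; import duty: CAD 10811.66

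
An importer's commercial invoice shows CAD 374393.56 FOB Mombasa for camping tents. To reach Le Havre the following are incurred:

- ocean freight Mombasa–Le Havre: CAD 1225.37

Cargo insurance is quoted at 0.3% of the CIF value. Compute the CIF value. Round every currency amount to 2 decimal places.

CIF value: CAD 376749.18

Let C be the CIF value. C = FOB price + freight + 0.3% × C
C − 0.3% × C = 374393.56 + 1225.37
0.997 × C = 375618.93
C = 375618.93 / 0.997 = 376749.18
Insurance premium = 0.3% × 376749.18 = 1130.25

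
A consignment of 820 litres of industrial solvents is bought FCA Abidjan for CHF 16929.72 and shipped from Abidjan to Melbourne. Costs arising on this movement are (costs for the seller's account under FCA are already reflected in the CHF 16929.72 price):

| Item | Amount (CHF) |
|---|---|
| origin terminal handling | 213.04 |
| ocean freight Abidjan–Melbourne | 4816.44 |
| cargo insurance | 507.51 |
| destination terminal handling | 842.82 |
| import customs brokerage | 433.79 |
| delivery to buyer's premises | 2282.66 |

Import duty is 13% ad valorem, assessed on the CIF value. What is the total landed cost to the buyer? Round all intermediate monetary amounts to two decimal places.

FCA: the seller delivers export-cleared goods to the carrier; the buyer bears costs from that point.
CIF value = FCA price + origin terminal + freight + insurance = 16929.72 + 213.04 + 4816.44 + 507.51 = 22466.71
Import duty = 22466.71 × 13% = 2920.67
Buyer bears: origin terminal 213.04 + freight 4816.44 + insurance 507.51 + destination terminal 842.82 + brokerage 433.79 + delivery 2282.66 + duty 2920.67 = 12016.93
Landed cost = invoice 16929.72 + 12016.93 = 28946.65

Total landed cost: CHF 28946.65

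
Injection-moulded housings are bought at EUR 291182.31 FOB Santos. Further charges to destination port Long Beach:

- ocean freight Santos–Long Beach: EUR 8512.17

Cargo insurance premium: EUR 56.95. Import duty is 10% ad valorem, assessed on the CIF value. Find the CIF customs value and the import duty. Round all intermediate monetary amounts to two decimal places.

CIF = FOB price + freight + insurance
CIF = 291182.31 + 8512.17 + 56.95 = 299751.43
Import duty = 299751.43 × 10% = 29975.14

CIF value: EUR 299751.43; import duty: EUR 29975.14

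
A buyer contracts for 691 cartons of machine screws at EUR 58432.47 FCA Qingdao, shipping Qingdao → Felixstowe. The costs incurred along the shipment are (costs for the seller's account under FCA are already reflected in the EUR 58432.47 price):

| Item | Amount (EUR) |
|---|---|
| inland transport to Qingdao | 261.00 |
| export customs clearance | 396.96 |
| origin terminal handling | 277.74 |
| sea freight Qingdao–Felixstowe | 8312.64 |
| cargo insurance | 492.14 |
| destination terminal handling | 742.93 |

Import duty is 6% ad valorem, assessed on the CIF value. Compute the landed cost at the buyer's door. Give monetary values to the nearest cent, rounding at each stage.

Total landed cost: EUR 72308.82

FCA: the seller delivers export-cleared goods to the carrier; the buyer bears costs from that point.
Already in the invoice (seller's account under FCA): inland to port, export clearance — exclude.
CIF value = FCA price + origin terminal + freight + insurance = 58432.47 + 277.74 + 8312.64 + 492.14 = 67514.99
Import duty = 67514.99 × 6% = 4050.90
Buyer bears: origin terminal 277.74 + freight 8312.64 + insurance 492.14 + destination terminal 742.93 + duty 4050.90 = 13876.35
Landed cost = invoice 58432.47 + 13876.35 = 72308.82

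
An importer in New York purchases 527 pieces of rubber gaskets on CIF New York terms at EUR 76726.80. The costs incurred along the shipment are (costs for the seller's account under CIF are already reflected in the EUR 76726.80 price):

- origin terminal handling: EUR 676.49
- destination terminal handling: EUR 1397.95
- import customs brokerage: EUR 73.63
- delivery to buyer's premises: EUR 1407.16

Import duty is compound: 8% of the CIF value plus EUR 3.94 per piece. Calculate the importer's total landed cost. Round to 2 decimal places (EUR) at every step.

CIF: the seller pays costs through ocean freight and marine insurance to the destination port.
Already in the invoice (seller's account under CIF): origin terminal — exclude.
The CIF price already equals the CIF value: 76726.80
Ad valorem component: 76726.80 × 8% = 6138.14
Specific component: 527 × 3.94 = 2076.38
Import duty = 6138.14 + 2076.38 = 8214.52
Buyer bears: destination terminal 1397.95 + brokerage 73.63 + delivery 1407.16 + duty 8214.52 = 11093.26
Landed cost = invoice 76726.80 + 11093.26 = 87820.06

Total landed cost: EUR 87820.06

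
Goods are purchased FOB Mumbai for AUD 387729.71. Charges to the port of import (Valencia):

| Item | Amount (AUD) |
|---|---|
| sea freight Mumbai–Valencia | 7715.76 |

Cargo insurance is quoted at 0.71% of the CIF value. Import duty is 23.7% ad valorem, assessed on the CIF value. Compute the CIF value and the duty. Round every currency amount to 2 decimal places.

CIF value: AUD 398273.21; import duty: AUD 94390.75

Let C be the CIF value. C = FOB price + freight + 0.71% × C
C − 0.71% × C = 387729.71 + 7715.76
0.9929 × C = 395445.47
C = 395445.47 / 0.9929 = 398273.21
Insurance premium = 0.71% × 398273.21 = 2827.74
Import duty = 398273.21 × 23.7% = 94390.75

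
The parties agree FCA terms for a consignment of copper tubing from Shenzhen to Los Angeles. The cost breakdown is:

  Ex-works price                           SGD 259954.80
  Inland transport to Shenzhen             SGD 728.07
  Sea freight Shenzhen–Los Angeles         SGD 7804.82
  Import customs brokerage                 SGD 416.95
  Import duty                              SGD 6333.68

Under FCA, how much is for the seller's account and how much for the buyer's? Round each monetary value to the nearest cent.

FCA: the seller delivers export-cleared goods to the carrier; the buyer bears costs from that point.
Seller's account: goods 259954.80 + inland to port 728.07 = 260682.87
Buyer's account: freight 7804.82 + brokerage 416.95 + duty 6333.68 = 14555.45

Seller: SGD 260682.87; buyer: SGD 14555.45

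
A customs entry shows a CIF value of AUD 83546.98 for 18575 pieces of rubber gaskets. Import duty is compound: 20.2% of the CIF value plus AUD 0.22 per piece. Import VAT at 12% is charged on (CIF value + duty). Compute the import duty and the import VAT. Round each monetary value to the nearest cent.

Ad valorem component: 83546.98 × 20.2% = 16876.49
Specific component: 18575 × 0.22 = 4086.50
Import duty = 16876.49 + 4086.50 = 20962.99
VAT base = CIF + duty = 83546.98 + 20962.99 = 104509.97
Import VAT = 104509.97 × 12% = 12541.20

Import duty: AUD 20962.99; import VAT: AUD 12541.20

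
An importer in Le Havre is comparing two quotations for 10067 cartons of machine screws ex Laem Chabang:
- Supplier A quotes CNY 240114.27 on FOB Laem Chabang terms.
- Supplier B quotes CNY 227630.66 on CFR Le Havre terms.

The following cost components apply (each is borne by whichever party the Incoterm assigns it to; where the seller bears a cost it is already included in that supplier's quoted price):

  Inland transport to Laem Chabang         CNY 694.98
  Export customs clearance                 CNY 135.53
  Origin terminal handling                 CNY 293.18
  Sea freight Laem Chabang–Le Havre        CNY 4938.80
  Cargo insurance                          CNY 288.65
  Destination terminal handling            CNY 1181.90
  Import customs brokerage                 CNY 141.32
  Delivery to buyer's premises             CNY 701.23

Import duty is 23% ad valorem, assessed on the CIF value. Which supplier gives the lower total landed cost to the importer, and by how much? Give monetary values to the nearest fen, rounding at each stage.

Supplier A (FOB):
CIF value = FOB price + freight + insurance = 240114.27 + 4938.80 + 288.65 = 245341.72
Import duty = 245341.72 × 23% = 56428.60
Buyer bears (A): 4938.80 + 288.65 + 1181.90 + 141.32 + 701.23 = 7251.90
Landed cost (A) = invoice 240114.27 + 7251.90 + duty 56428.60 = 303794.77
Supplier B (CFR):
CIF value = CFR price + insurance = 227630.66 + 288.65 = 227919.31
Import duty = 227919.31 × 23% = 52421.44
Buyer bears (B): 288.65 + 1181.90 + 141.32 + 701.23 = 2313.10
Landed cost (B) = invoice 227630.66 + 2313.10 + duty 52421.44 = 282365.20
Difference = |303794.77 − 282365.20| = 21429.57

Supplier B is cheaper by CNY 21429.57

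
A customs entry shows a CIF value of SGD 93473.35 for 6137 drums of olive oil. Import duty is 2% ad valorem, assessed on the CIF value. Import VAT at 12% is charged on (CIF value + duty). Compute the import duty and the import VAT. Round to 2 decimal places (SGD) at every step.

Import duty = 93473.35 × 2% = 1869.47
VAT base = CIF + duty = 93473.35 + 1869.47 = 95342.82
Import VAT = 95342.82 × 12% = 11441.14

Import duty: SGD 1869.47; import VAT: SGD 11441.14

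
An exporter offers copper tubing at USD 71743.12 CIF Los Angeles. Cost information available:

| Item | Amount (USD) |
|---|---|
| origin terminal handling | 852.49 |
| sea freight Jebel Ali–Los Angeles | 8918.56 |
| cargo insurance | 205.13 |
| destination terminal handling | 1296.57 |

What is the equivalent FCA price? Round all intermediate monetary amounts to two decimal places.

Not relevant to the conversion: destination terminal — on the buyer under both terms; not part of either seller's price.
From CIF to FCA, the seller no longer bears: origin terminal, freight, insurance.
FCA price = 71743.12 − 852.49 − 8918.56 − 205.13 = 61766.94

FCA price: USD 61766.94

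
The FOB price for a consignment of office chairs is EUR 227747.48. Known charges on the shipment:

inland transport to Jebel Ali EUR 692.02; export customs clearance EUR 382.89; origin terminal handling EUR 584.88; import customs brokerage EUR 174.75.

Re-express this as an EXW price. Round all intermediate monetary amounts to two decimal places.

EXW price: EUR 226087.69

Not relevant to the conversion: brokerage — on the buyer under both terms; not part of either seller's price.
From FOB to EXW, the seller no longer bears: inland to port, export clearance, origin terminal.
EXW price = 227747.48 − 692.02 − 382.89 − 584.88 = 226087.69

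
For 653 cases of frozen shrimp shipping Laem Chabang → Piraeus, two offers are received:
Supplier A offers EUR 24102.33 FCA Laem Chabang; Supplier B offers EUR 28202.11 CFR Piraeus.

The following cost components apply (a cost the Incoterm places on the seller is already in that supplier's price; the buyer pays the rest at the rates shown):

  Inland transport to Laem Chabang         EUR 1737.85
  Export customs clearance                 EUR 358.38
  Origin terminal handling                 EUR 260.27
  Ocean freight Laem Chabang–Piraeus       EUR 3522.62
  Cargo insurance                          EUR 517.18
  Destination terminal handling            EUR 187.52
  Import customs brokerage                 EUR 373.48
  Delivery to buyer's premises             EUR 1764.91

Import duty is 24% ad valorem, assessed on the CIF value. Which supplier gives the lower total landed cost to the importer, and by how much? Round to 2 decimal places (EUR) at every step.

Supplier A is cheaper by EUR 392.94

Supplier A (FCA):
CIF value = FCA price + origin terminal + freight + insurance = 24102.33 + 260.27 + 3522.62 + 517.18 = 28402.40
Import duty = 28402.40 × 24% = 6816.58
Buyer bears (A): 260.27 + 3522.62 + 517.18 + 187.52 + 373.48 + 1764.91 = 6625.98
Landed cost (A) = invoice 24102.33 + 6625.98 + duty 6816.58 = 37544.89
Supplier B (CFR):
CIF value = CFR price + insurance = 28202.11 + 517.18 = 28719.29
Import duty = 28719.29 × 24% = 6892.63
Buyer bears (B): 517.18 + 187.52 + 373.48 + 1764.91 = 2843.09
Landed cost (B) = invoice 28202.11 + 2843.09 + duty 6892.63 = 37937.83
Difference = |37544.89 − 37937.83| = 392.94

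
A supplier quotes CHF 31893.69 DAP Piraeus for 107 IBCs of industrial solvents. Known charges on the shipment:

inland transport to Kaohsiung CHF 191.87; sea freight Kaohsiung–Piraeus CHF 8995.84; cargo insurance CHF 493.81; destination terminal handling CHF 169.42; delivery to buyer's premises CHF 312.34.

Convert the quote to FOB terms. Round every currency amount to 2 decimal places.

FOB price: CHF 21922.28

Not relevant to the conversion: inland to port — on the seller under both DAP and FOB; already in the DAP price and stays in the FOB price.
From DAP to FOB, the seller no longer bears: freight, insurance, destination terminal, delivery.
FOB price = 31893.69 − 8995.84 − 493.81 − 169.42 − 312.34 = 21922.28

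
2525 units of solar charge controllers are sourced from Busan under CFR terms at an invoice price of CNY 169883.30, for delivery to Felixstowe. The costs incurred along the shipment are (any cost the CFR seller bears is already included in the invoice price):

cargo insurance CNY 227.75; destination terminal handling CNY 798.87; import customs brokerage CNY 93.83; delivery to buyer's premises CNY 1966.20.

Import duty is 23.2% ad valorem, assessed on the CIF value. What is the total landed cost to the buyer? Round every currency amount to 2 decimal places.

Total landed cost: CNY 212435.71

CFR: the seller pays costs through ocean freight to the destination port, but not insurance.
CIF value = CFR price + insurance = 169883.30 + 227.75 = 170111.05
Import duty = 170111.05 × 23.2% = 39465.76
Buyer bears: insurance 227.75 + destination terminal 798.87 + brokerage 93.83 + delivery 1966.20 + duty 39465.76 = 42552.41
Landed cost = invoice 169883.30 + 42552.41 = 212435.71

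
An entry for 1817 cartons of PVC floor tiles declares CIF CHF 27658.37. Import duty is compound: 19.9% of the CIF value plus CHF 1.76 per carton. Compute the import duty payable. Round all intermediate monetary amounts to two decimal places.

Ad valorem component: 27658.37 × 19.9% = 5504.02
Specific component: 1817 × 1.76 = 3197.92
Import duty = 5504.02 + 3197.92 = 8701.94

Import duty: CHF 8701.94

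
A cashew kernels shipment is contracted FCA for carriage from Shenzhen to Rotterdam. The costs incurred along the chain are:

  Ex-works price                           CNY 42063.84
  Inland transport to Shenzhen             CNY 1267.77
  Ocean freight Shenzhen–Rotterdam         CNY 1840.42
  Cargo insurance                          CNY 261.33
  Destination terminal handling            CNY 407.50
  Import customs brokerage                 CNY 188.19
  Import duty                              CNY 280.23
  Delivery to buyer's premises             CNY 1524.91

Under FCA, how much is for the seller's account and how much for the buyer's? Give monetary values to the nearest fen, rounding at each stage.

Seller: CNY 43331.61; buyer: CNY 4502.58

FCA: the seller delivers export-cleared goods to the carrier; the buyer bears costs from that point.
Seller's account: goods 42063.84 + inland to port 1267.77 = 43331.61
Buyer's account: freight 1840.42 + insurance 261.33 + destination terminal 407.50 + brokerage 188.19 + duty 280.23 + delivery 1524.91 = 4502.58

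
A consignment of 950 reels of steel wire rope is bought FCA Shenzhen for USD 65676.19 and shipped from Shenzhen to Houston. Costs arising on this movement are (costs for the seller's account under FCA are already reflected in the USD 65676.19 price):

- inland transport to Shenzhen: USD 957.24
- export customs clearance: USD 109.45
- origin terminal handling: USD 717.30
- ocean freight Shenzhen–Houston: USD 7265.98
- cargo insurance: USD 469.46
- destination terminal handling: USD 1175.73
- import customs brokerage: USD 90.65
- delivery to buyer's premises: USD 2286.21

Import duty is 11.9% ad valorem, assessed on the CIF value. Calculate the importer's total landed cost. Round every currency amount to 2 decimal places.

FCA: the seller delivers export-cleared goods to the carrier; the buyer bears costs from that point.
Already in the invoice (seller's account under FCA): inland to port, export clearance — exclude.
CIF value = FCA price + origin terminal + freight + insurance = 65676.19 + 717.30 + 7265.98 + 469.46 = 74128.93
Import duty = 74128.93 × 11.9% = 8821.34
Buyer bears: origin terminal 717.30 + freight 7265.98 + insurance 469.46 + destination terminal 1175.73 + brokerage 90.65 + delivery 2286.21 + duty 8821.34 = 20826.67
Landed cost = invoice 65676.19 + 20826.67 = 86502.86

Total landed cost: USD 86502.86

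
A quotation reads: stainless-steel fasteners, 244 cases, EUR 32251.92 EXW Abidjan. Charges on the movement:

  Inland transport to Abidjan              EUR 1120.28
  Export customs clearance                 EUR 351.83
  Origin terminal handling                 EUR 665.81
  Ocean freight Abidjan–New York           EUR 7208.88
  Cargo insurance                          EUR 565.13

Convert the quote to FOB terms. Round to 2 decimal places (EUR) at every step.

FOB price: EUR 34389.84

Not relevant to the conversion: freight, insurance — on the buyer under both terms; not part of either seller's price.
From EXW to FOB, the seller additionally bears: inland to port, export clearance, origin terminal.
FOB price = 32251.92 + 1120.28 + 351.83 + 665.81 = 34389.84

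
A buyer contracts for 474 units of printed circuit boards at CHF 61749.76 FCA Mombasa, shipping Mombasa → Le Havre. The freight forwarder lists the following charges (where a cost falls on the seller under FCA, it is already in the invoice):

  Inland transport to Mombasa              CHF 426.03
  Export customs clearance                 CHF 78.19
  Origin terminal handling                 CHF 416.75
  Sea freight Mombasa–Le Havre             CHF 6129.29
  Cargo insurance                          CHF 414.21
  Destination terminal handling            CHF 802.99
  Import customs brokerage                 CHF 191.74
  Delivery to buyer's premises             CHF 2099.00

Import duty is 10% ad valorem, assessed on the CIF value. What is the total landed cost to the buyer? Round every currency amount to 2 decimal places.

Total landed cost: CHF 78674.74

FCA: the seller delivers export-cleared goods to the carrier; the buyer bears costs from that point.
Already in the invoice (seller's account under FCA): inland to port, export clearance — exclude.
CIF value = FCA price + origin terminal + freight + insurance = 61749.76 + 416.75 + 6129.29 + 414.21 = 68710.01
Import duty = 68710.01 × 10% = 6871.00
Buyer bears: origin terminal 416.75 + freight 6129.29 + insurance 414.21 + destination terminal 802.99 + brokerage 191.74 + delivery 2099.00 + duty 6871.00 = 16924.98
Landed cost = invoice 61749.76 + 16924.98 = 78674.74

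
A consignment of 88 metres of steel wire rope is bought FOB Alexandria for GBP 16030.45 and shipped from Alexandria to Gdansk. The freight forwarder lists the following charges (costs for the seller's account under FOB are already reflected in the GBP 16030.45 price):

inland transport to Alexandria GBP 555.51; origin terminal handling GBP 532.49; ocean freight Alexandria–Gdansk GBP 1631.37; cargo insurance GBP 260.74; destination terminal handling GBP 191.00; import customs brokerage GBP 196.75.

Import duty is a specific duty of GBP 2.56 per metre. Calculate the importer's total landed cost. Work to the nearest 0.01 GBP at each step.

FOB: the seller bears costs until goods are on board at the origin port; the buyer bears freight, insurance and all costs thereafter.
Already in the invoice (seller's account under FOB): inland to port, origin terminal — exclude.
CIF value = FOB price + freight + insurance = 16030.45 + 1631.37 + 260.74 = 17922.56
Import duty = 88 × 2.56 = 225.28
Buyer bears: freight 1631.37 + insurance 260.74 + destination terminal 191.00 + brokerage 196.75 + duty 225.28 = 2505.14
Landed cost = invoice 16030.45 + 2505.14 = 18535.59

Total landed cost: GBP 18535.59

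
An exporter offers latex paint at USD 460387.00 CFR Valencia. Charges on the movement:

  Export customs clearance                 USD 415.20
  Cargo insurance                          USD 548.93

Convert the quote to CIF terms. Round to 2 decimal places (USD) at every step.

CIF price: USD 460935.93

Not relevant to the conversion: export clearance — on the seller under both CFR and CIF; already in the CFR price and stays in the CIF price.
From CFR to CIF, the seller additionally bears: insurance.
CIF price = 460387.00 + 548.93 = 460935.93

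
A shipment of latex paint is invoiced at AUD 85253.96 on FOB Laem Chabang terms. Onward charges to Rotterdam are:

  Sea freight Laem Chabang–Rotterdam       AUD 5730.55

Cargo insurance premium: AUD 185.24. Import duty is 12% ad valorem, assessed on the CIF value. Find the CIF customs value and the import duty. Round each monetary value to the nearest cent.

CIF = FOB price + freight + insurance
CIF = 85253.96 + 5730.55 + 185.24 = 91169.75
Import duty = 91169.75 × 12% = 10940.37

CIF value: AUD 91169.75; import duty: AUD 10940.37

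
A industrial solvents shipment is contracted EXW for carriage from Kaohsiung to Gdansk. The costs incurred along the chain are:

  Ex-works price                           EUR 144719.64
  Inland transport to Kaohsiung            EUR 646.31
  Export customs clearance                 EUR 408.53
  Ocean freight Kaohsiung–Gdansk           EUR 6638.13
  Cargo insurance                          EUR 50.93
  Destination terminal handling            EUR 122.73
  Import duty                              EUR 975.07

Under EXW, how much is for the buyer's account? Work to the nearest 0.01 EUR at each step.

Buyer's account: EUR 8841.70

EXW: the seller makes goods available at their premises; the buyer bears all onward costs.
Seller's account: goods 144719.64 = 144719.64
Buyer's account: inland to port 646.31 + export clearance 408.53 + freight 6638.13 + insurance 50.93 + destination terminal 122.73 + duty 975.07 = 8841.70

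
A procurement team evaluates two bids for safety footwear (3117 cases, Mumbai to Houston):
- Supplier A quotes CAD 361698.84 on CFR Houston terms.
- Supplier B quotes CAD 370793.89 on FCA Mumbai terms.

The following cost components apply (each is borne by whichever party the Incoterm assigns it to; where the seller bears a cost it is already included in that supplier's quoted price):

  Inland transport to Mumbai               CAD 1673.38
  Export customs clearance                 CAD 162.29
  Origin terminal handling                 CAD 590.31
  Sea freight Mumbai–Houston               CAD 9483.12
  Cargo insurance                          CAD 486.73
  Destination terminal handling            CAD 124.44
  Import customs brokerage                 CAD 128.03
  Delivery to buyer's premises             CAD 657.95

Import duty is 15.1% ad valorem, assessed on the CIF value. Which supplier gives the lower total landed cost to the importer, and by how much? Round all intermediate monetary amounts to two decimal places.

Supplier A (CFR):
CIF value = CFR price + insurance = 361698.84 + 486.73 = 362185.57
Import duty = 362185.57 × 15.1% = 54690.02
Buyer bears (A): 486.73 + 124.44 + 128.03 + 657.95 = 1397.15
Landed cost (A) = invoice 361698.84 + 1397.15 + duty 54690.02 = 417786.01
Supplier B (FCA):
CIF value = FCA price + origin terminal + freight + insurance = 370793.89 + 590.31 + 9483.12 + 486.73 = 381354.05
Import duty = 381354.05 × 15.1% = 57584.46
Buyer bears (B): 590.31 + 9483.12 + 486.73 + 124.44 + 128.03 + 657.95 = 11470.58
Landed cost (B) = invoice 370793.89 + 11470.58 + duty 57584.46 = 439848.93
Difference = |417786.01 − 439848.93| = 22062.92

Supplier A is cheaper by CAD 22062.92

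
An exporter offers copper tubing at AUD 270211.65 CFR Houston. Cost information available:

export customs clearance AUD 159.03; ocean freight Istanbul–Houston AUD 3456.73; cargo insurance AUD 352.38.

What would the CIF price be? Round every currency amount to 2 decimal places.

Not relevant to the conversion: freight, export clearance — on the seller under both CFR and CIF; already in the CFR price and stays in the CIF price.
From CFR to CIF, the seller additionally bears: insurance.
CIF price = 270211.65 + 352.38 = 270564.03

CIF price: AUD 270564.03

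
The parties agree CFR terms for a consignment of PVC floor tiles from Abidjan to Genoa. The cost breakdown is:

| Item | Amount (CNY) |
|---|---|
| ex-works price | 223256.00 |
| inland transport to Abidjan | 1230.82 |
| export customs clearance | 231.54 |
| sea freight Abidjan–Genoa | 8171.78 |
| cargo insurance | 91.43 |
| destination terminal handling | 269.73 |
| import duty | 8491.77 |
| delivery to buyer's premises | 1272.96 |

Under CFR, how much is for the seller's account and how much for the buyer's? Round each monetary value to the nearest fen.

Seller: CNY 232890.14; buyer: CNY 10125.89

CFR: the seller pays costs through ocean freight to the destination port, but not insurance.
Seller's account: goods 223256.00 + inland to port 1230.82 + export clearance 231.54 + freight 8171.78 = 232890.14
Buyer's account: insurance 91.43 + destination terminal 269.73 + duty 8491.77 + delivery 1272.96 = 10125.89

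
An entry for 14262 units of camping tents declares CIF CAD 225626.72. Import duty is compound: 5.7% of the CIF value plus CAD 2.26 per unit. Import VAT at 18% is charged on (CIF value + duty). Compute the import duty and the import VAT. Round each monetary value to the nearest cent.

Import duty: CAD 45092.84; import VAT: CAD 48729.52

Ad valorem component: 225626.72 × 5.7% = 12860.72
Specific component: 14262 × 2.26 = 32232.12
Import duty = 12860.72 + 32232.12 = 45092.84
VAT base = CIF + duty = 225626.72 + 45092.84 = 270719.56
Import VAT = 270719.56 × 18% = 48729.52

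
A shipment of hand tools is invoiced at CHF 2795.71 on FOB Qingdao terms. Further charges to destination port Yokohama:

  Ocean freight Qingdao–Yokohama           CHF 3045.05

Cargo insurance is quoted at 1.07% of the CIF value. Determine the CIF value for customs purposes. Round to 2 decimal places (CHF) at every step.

Let C be the CIF value. C = FOB price + freight + 1.07% × C
C − 1.07% × C = 2795.71 + 3045.05
0.9893 × C = 5840.76
C = 5840.76 / 0.9893 = 5903.93
Insurance premium = 1.07% × 5903.93 = 63.17

CIF value: CHF 5903.93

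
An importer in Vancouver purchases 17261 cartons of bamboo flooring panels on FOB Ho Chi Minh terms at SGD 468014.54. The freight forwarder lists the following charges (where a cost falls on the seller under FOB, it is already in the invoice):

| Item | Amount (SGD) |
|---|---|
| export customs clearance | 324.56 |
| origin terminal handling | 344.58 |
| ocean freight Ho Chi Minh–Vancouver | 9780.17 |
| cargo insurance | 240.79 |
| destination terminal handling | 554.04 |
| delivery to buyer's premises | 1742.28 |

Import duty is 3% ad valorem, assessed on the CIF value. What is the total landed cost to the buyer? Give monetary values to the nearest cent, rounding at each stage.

FOB: the seller bears costs until goods are on board at the origin port; the buyer bears freight, insurance and all costs thereafter.
Already in the invoice (seller's account under FOB): export clearance, origin terminal — exclude.
CIF value = FOB price + freight + insurance = 468014.54 + 9780.17 + 240.79 = 478035.50
Import duty = 478035.50 × 3% = 14341.07
Buyer bears: freight 9780.17 + insurance 240.79 + destination terminal 554.04 + delivery 1742.28 + duty 14341.07 = 26658.35
Landed cost = invoice 468014.54 + 26658.35 = 494672.89

Total landed cost: SGD 494672.89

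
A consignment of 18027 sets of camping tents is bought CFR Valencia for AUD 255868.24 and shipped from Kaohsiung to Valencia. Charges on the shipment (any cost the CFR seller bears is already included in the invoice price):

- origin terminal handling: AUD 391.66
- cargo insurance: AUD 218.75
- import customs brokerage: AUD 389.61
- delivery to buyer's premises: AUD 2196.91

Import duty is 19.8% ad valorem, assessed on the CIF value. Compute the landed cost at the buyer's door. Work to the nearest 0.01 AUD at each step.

Total landed cost: AUD 309378.73

CFR: the seller pays costs through ocean freight to the destination port, but not insurance.
Already in the invoice (seller's account under CFR): origin terminal — exclude.
CIF value = CFR price + insurance = 255868.24 + 218.75 = 256086.99
Import duty = 256086.99 × 19.8% = 50705.22
Buyer bears: insurance 218.75 + brokerage 389.61 + delivery 2196.91 + duty 50705.22 = 53510.49
Landed cost = invoice 255868.24 + 53510.49 = 309378.73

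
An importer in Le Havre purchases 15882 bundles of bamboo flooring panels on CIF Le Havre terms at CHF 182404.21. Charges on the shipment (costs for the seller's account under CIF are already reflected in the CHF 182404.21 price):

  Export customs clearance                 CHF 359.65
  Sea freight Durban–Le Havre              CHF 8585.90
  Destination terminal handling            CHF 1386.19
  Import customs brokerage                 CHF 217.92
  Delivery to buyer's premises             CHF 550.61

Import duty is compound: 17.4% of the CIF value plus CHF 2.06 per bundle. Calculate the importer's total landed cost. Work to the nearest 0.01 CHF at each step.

Total landed cost: CHF 249014.18

CIF: the seller pays costs through ocean freight and marine insurance to the destination port.
Already in the invoice (seller's account under CIF): export clearance, freight — exclude.
The CIF price already equals the CIF value: 182404.21
Ad valorem component: 182404.21 × 17.4% = 31738.33
Specific component: 15882 × 2.06 = 32716.92
Import duty = 31738.33 + 32716.92 = 64455.25
Buyer bears: destination terminal 1386.19 + brokerage 217.92 + delivery 550.61 + duty 64455.25 = 66609.97
Landed cost = invoice 182404.21 + 66609.97 = 249014.18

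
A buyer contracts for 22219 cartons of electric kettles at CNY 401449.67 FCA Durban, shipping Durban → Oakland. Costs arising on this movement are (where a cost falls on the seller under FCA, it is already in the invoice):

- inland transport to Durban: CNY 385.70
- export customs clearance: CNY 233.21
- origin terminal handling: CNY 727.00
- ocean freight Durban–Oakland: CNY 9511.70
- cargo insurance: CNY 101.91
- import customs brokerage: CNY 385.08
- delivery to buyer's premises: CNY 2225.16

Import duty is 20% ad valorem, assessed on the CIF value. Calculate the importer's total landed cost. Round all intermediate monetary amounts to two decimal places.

Total landed cost: CNY 496758.58

FCA: the seller delivers export-cleared goods to the carrier; the buyer bears costs from that point.
Already in the invoice (seller's account under FCA): inland to port, export clearance — exclude.
CIF value = FCA price + origin terminal + freight + insurance = 401449.67 + 727.00 + 9511.70 + 101.91 = 411790.28
Import duty = 411790.28 × 20% = 82358.06
Buyer bears: origin terminal 727.00 + freight 9511.70 + insurance 101.91 + brokerage 385.08 + delivery 2225.16 + duty 82358.06 = 95308.91
Landed cost = invoice 401449.67 + 95308.91 = 496758.58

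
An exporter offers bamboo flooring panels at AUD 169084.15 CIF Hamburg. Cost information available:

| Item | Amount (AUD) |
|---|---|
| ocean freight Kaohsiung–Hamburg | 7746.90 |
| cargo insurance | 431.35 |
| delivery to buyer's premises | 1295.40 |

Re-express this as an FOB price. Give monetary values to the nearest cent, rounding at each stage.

FOB price: AUD 160905.90

Not relevant to the conversion: delivery — on the buyer under both terms; not part of either seller's price.
From CIF to FOB, the seller no longer bears: freight, insurance.
FOB price = 169084.15 − 7746.90 − 431.35 = 160905.90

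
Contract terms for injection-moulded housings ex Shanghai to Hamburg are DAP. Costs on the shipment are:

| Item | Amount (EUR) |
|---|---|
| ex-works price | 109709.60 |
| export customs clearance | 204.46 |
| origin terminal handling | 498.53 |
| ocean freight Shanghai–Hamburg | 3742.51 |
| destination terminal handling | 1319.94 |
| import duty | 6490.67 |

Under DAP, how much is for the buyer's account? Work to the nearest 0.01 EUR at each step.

Buyer's account: EUR 6490.67

DAP: the seller bears all costs to the named destination except import duty and clearance.
Seller's account: goods 109709.60 + export clearance 204.46 + origin terminal 498.53 + freight 3742.51 + destination terminal 1319.94 = 115475.04
Buyer's account: duty 6490.67 = 6490.67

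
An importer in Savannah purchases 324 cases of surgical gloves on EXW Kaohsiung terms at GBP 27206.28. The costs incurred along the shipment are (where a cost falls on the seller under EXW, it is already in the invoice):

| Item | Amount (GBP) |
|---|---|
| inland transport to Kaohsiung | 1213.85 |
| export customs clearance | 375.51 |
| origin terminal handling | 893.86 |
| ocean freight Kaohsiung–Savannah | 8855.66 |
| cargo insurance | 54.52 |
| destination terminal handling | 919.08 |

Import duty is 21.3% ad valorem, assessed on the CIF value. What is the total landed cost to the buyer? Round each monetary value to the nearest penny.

EXW: the seller makes goods available at their premises; the buyer bears all onward costs.
CIF value = EXW price + inland to port + export clearance + origin terminal + freight + insurance = 27206.28 + 1213.85 + 375.51 + 893.86 + 8855.66 + 54.52 = 38599.68
Import duty = 38599.68 × 21.3% = 8221.73
Buyer bears: inland to port 1213.85 + export clearance 375.51 + origin terminal 893.86 + freight 8855.66 + insurance 54.52 + destination terminal 919.08 + duty 8221.73 = 20534.21
Landed cost = invoice 27206.28 + 20534.21 = 47740.49

Total landed cost: GBP 47740.49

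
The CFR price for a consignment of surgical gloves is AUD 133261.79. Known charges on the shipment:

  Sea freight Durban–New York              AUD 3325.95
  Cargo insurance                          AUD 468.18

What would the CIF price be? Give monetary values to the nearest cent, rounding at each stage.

CIF price: AUD 133729.97

Not relevant to the conversion: freight — on the seller under both CFR and CIF; already in the CFR price and stays in the CIF price.
From CFR to CIF, the seller additionally bears: insurance.
CIF price = 133261.79 + 468.18 = 133729.97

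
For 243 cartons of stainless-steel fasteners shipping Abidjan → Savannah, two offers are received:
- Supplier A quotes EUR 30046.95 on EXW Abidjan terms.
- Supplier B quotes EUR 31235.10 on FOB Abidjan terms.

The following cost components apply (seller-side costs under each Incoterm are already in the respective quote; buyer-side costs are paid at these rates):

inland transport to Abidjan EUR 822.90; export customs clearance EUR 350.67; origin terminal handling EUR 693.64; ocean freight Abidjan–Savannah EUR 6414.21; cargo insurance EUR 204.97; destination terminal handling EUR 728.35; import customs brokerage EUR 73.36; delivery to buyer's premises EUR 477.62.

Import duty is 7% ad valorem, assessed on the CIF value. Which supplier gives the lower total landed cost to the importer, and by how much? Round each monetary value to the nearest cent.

Supplier A (EXW):
CIF value = EXW price + inland to port + export clearance + origin terminal + freight + insurance = 30046.95 + 822.90 + 350.67 + 693.64 + 6414.21 + 204.97 = 38533.34
Import duty = 38533.34 × 7% = 2697.33
Buyer bears (A): 822.90 + 350.67 + 693.64 + 6414.21 + 204.97 + 728.35 + 73.36 + 477.62 = 9765.72
Landed cost (A) = invoice 30046.95 + 9765.72 + duty 2697.33 = 42510.00
Supplier B (FOB):
CIF value = FOB price + freight + insurance = 31235.10 + 6414.21 + 204.97 = 37854.28
Import duty = 37854.28 × 7% = 2649.80
Buyer bears (B): 6414.21 + 204.97 + 728.35 + 73.36 + 477.62 = 7898.51
Landed cost (B) = invoice 31235.10 + 7898.51 + duty 2649.80 = 41783.41
Difference = |42510.00 − 41783.41| = 726.59

Supplier B is cheaper by EUR 726.59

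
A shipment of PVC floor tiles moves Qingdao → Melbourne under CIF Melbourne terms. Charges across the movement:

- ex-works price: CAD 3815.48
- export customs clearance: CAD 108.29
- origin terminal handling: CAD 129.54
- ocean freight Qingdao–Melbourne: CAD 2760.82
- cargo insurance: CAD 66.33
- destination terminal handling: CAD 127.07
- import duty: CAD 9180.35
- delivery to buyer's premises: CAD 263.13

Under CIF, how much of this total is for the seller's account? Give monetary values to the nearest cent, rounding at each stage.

CIF: the seller pays costs through ocean freight and marine insurance to the destination port.
Seller's account: goods 3815.48 + export clearance 108.29 + origin terminal 129.54 + freight 2760.82 + insurance 66.33 = 6880.46
Buyer's account: destination terminal 127.07 + duty 9180.35 + delivery 263.13 = 9570.55

Seller's account: CAD 6880.46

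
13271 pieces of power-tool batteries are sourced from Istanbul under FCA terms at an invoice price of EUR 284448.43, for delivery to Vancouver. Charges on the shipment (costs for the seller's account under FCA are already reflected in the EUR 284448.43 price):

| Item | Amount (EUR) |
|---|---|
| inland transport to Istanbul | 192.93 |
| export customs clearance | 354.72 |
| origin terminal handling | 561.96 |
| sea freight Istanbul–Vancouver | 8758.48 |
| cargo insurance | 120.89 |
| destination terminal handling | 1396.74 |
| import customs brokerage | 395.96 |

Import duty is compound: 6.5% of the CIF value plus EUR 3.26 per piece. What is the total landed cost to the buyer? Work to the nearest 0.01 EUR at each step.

FCA: the seller delivers export-cleared goods to the carrier; the buyer bears costs from that point.
Already in the invoice (seller's account under FCA): inland to port, export clearance — exclude.
CIF value = FCA price + origin terminal + freight + insurance = 284448.43 + 561.96 + 8758.48 + 120.89 = 293889.76
Ad valorem component: 293889.76 × 6.5% = 19102.83
Specific component: 13271 × 3.26 = 43263.46
Import duty = 19102.83 + 43263.46 = 62366.29
Buyer bears: origin terminal 561.96 + freight 8758.48 + insurance 120.89 + destination terminal 1396.74 + brokerage 395.96 + duty 62366.29 = 73600.32
Landed cost = invoice 284448.43 + 73600.32 = 358048.75

Total landed cost: EUR 358048.75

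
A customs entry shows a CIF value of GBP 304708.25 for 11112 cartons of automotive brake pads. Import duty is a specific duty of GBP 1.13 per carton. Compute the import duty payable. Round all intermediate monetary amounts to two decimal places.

Import duty = 11112 × 1.13 = 12556.56

Import duty: GBP 12556.56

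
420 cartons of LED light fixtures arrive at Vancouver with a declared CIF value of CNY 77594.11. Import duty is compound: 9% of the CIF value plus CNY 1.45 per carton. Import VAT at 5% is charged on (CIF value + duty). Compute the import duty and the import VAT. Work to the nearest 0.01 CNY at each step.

Ad valorem component: 77594.11 × 9% = 6983.47
Specific component: 420 × 1.45 = 609.00
Import duty = 6983.47 + 609.00 = 7592.47
VAT base = CIF + duty = 77594.11 + 7592.47 = 85186.58
Import VAT = 85186.58 × 5% = 4259.33

Import duty: CNY 7592.47; import VAT: CNY 4259.33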